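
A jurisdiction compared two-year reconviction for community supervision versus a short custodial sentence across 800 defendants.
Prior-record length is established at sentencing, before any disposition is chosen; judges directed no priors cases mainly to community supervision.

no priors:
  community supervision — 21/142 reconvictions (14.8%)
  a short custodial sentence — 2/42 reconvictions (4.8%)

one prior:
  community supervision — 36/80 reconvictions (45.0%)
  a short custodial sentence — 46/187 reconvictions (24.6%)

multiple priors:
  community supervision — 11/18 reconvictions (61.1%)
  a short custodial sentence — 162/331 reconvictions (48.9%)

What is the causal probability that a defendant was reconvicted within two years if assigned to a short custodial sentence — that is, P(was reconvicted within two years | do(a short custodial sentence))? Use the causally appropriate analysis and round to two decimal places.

0.31

Nothing the disposition does changes prior-record length; the imbalance is an allocation artefact. With prior-record length also predicting the outcome, the pooled figure is confounded, and the within-stratum comparison is the causal one.
Standardising a short custodial sentence to the population prior-record length mix: 0.230·2/42 + 0.334·46/187 + 0.436·162/331 = 0.307.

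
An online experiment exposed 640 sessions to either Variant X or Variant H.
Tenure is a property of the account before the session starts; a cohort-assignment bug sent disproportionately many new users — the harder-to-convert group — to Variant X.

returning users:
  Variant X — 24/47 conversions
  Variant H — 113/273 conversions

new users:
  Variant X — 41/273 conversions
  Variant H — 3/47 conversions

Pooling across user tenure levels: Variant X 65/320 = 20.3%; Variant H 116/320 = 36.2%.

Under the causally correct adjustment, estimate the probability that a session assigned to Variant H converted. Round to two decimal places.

0.24

The imbalance in user tenure arose from how sessions were allocated, not from anything the variant did; and user tenure independently affects the outcome. The pooled gap is confounded — condition on user tenure.
Standardising Variant H to the population user tenure mix: 0.500·113/273 + 0.500·3/47 = 0.239.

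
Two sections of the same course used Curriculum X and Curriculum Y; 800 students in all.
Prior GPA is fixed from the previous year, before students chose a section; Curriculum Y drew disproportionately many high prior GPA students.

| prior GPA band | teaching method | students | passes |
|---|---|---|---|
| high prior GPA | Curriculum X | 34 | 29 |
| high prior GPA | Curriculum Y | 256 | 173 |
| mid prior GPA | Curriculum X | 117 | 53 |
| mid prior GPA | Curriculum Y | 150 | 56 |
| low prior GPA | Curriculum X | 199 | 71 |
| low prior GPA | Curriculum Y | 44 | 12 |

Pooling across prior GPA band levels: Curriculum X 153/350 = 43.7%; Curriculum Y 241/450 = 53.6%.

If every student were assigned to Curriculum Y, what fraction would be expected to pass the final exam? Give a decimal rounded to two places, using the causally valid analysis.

Curriculum X is higher inside every prior GPA band stratum but Curriculum Y is higher in aggregate. Whether to stratify depends on how prior GPA band relates to the teaching method.
The imbalance in prior GPA band arose from how students were allocated, not from anything the teaching method did; and prior GPA band independently affects the outcome. The pooled gap is confounded — condition on prior GPA band.
Standardising Curriculum Y to the population prior GPA band mix: 0.362·173/256 + 0.334·56/150 + 0.304·12/44 = 0.452.

0.45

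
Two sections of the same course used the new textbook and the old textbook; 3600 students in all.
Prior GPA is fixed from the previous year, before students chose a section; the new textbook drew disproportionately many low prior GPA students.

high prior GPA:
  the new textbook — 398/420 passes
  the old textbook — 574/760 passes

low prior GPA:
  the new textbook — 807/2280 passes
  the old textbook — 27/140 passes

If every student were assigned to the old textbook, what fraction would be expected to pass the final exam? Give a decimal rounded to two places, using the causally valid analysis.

Nothing the teaching method does changes prior GPA band; the imbalance is an allocation artefact. With prior GPA band also predicting the outcome, the pooled figure is confounded, and the within-stratum comparison is the causal one.
Standardising the old textbook to the population prior GPA band mix: 0.328·574/760 + 0.672·27/140 = 0.377.

0.38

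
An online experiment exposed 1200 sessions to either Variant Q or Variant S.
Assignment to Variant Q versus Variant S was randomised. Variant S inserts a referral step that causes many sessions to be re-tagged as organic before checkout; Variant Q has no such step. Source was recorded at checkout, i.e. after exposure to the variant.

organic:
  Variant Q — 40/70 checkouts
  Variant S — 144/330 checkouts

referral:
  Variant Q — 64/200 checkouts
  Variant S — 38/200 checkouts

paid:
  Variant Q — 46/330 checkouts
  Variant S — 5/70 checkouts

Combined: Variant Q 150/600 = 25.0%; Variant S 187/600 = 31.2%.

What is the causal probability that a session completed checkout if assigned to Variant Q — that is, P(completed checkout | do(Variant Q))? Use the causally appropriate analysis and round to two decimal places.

0.25

Because the variant influences traffic source, traffic source is a post-treatment mediator, not a confounder. Stratifying on it would bias the estimate; the causal effect is the crude pooled difference.
So P(outcome | do(Variant Q)) is just the pooled rate for Variant Q: 150/600 = 0.250.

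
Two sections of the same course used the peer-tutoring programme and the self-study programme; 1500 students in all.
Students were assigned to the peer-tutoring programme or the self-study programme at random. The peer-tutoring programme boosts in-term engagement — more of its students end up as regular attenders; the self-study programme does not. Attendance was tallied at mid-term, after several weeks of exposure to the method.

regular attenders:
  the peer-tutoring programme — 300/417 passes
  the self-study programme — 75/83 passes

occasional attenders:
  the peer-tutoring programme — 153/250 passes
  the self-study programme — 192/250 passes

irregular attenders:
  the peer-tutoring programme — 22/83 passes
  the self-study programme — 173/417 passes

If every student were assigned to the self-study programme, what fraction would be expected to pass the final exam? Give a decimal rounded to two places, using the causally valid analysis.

The mid-term attendance-specific comparison favours the self-study programme throughout, but the pooled figures favour the peer-tutoring programme. The question is whether to condition on mid-term attendance.
Mid-term attendance here is a post-treatment variable shaped by the teaching method; conditioning on it would introduce bias rather than remove it. The overall comparison is the causal one.
So P(outcome | do(the self-study programme)) is just the pooled rate for the self-study programme: 440/750 = 0.587.

0.59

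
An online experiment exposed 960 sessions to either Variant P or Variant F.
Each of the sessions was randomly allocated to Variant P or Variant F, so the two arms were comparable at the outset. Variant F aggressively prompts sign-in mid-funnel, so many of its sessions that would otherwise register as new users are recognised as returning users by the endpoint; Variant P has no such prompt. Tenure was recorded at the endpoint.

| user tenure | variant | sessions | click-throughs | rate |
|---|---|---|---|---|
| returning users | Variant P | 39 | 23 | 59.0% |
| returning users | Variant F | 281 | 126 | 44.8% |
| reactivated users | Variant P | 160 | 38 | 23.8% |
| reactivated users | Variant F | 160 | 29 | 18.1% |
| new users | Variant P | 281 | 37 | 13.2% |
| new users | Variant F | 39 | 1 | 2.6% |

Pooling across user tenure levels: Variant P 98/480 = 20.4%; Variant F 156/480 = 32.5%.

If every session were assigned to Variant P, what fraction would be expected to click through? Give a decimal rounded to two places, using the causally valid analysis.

User tenure is recorded after the variant and is itself shifted by it — it sits on the causal path from variant to outcome. Conditioning on a mediator would strip out part of the effect we want; the pooled comparison gives the total causal effect.
So P(outcome | do(Variant P)) is just the pooled rate for Variant P: 98/480 = 0.204.

0.20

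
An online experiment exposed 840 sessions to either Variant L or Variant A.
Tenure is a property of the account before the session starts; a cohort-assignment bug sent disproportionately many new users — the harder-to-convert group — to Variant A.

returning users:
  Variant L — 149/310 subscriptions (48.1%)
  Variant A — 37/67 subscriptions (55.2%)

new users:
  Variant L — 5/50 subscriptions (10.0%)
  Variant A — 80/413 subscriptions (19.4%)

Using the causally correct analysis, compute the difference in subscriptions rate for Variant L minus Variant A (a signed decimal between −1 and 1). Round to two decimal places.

-0.08

User tenure satisfies the back-door criterion: it is not a descendant of the variant, and it blocks the spurious path from variant to outcome. Adjusting for it (i.e., using the within-user tenure rates) gives the causal effect.
Adjusting over the population distribution of user tenure: 0.449·(0.481−0.552) + 0.551·(0.100−0.194) = -0.084.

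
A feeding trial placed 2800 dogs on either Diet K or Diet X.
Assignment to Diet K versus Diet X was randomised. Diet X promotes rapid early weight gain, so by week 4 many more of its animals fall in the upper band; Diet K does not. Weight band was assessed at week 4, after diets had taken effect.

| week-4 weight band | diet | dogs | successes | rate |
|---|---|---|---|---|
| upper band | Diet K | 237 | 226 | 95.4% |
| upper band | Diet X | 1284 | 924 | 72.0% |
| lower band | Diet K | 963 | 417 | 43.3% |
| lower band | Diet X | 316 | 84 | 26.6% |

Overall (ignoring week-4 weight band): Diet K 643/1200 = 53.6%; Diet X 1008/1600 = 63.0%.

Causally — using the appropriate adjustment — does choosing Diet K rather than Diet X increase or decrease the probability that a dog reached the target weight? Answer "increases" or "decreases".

Diet K is higher inside every week-4 weight band stratum but Diet X is higher in aggregate. Whether to stratify depends on how week-4 weight band relates to the diet.
Week-4 weight band here is a post-treatment variable shaped by the diet; conditioning on it would introduce bias rather than remove it. The overall comparison is the causal one.
Pooled: Diet K 53.6% vs Diet X 63.0%; Diet X is higher overall.

decreases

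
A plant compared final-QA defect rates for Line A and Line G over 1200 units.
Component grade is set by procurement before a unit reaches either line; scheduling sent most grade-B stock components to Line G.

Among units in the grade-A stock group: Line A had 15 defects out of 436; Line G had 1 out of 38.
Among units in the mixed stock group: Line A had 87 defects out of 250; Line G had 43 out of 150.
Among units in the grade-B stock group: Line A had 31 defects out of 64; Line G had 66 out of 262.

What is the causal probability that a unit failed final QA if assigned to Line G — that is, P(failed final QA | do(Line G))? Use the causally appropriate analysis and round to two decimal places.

0.17

Within every component grade level Line G has the lower rate, yet pooled Line A does — Simpson's reversal.
Here component grade is a common cause — it drives both which line a case falls under and the outcome. The crude comparison mixes populations; the stratum-specific rates are the causally relevant ones.
Standardising Line G to the population component grade mix: 0.395·1/38 + 0.333·43/150 + 0.272·66/262 = 0.174.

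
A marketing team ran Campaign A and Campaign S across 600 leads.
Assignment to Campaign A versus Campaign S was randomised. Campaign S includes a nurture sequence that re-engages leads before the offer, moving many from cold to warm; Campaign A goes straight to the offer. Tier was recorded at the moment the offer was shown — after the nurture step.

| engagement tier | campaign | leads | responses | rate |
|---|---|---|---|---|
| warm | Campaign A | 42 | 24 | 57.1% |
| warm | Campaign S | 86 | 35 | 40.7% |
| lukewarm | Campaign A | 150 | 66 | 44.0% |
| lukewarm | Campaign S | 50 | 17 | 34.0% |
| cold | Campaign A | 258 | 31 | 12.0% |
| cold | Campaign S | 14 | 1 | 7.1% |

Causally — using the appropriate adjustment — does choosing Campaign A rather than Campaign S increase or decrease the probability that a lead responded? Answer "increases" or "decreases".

The engagement tier-specific comparison favours Campaign A throughout, but the pooled figures favour Campaign S. The question is whether to condition on engagement tier.
Engagement tier is recorded after the campaign and is itself shifted by it — it sits on the causal path from campaign to outcome. Conditioning on a mediator would strip out part of the effect we want; the pooled comparison gives the total causal effect.
Pooled: Campaign A 26.9% vs Campaign S 35.3%; Campaign S is higher overall.

decreases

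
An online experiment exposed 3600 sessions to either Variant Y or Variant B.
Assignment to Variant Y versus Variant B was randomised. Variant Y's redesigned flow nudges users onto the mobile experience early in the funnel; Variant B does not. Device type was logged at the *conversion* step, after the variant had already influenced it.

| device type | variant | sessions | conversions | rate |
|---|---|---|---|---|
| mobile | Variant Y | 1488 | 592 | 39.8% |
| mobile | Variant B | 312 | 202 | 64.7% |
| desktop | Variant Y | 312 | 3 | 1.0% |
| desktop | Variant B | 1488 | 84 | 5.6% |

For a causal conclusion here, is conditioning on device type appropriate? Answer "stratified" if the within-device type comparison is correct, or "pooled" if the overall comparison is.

pooled

The stratified and pooled comparisons disagree (Variant B wins within each device type; Variant Y wins overall), so the answer turns on the causal role of device type.
Stratifying would compare variants among sessions the variants themselves sorted into device type groups — a form of selection on an intermediate. The unconditioned pooled rates give the total causal effect.
Pooled: Variant Y 33.1% vs Variant B 15.9%; Variant Y is higher overall.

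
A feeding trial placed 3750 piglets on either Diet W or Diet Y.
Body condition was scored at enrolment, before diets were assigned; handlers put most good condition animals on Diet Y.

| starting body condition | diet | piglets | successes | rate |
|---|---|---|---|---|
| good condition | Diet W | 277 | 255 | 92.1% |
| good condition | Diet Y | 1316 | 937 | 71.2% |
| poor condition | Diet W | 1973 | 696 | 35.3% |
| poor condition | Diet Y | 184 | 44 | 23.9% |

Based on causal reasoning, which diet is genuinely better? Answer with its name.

Starting body condition satisfies the back-door criterion: it is not a descendant of the diet, and it blocks the spurious path from diet to outcome. Adjusting for it (i.e., using the within-starting body condition rates) gives the causal effect.
Within each level — good condition: 92.1% vs 71.2%; poor condition: 35.3% vs 23.9% — Diet W is higher every time.

Diet W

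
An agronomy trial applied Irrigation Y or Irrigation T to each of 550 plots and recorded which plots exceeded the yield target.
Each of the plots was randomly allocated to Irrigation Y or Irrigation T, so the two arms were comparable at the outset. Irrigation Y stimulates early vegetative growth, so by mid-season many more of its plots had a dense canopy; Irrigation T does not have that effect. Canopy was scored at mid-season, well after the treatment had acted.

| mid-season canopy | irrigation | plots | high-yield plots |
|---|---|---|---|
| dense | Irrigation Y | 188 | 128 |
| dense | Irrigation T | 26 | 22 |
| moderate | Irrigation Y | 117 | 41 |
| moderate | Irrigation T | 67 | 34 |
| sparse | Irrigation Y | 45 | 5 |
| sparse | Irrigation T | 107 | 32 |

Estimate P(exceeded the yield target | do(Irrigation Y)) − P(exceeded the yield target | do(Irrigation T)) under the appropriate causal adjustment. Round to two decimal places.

+0.06

Mid-season canopy here is a post-treatment variable shaped by the irrigation; conditioning on it would introduce bias rather than remove it. The overall comparison is the causal one.
The causal difference is the pooled difference: 0.497 − 0.440 = +0.057.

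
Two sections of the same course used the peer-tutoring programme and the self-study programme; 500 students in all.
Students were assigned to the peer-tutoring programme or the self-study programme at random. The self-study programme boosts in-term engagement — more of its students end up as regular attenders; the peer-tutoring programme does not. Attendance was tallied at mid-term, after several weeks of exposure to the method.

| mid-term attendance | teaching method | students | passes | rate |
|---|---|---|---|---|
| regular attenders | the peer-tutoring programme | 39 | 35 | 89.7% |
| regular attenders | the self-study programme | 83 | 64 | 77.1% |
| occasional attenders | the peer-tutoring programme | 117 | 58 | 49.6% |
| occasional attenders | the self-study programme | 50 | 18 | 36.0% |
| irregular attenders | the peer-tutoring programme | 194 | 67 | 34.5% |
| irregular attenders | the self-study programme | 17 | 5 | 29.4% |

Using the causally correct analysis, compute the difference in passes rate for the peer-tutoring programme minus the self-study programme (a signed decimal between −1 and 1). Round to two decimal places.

-0.12

Mid-term attendance here is a post-treatment variable shaped by the teaching method; conditioning on it would introduce bias rather than remove it. The overall comparison is the causal one.
The causal difference is the pooled difference: 0.457 − 0.580 = -0.123.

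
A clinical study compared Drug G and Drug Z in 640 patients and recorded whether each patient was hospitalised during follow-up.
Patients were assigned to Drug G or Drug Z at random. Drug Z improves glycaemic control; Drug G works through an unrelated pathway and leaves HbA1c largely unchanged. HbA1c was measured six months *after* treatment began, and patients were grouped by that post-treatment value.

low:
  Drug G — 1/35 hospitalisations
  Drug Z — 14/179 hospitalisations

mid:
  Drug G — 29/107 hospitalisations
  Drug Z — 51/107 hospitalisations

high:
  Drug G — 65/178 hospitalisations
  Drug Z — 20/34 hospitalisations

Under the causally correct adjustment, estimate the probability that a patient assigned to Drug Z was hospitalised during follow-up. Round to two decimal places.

0.27

Because the drug influences HbA1c, HbA1c is a post-treatment mediator, not a confounder. Stratifying on it would bias the estimate; the causal effect is the crude pooled difference.
So P(outcome | do(Drug Z)) is just the pooled rate for Drug Z: 85/320 = 0.266.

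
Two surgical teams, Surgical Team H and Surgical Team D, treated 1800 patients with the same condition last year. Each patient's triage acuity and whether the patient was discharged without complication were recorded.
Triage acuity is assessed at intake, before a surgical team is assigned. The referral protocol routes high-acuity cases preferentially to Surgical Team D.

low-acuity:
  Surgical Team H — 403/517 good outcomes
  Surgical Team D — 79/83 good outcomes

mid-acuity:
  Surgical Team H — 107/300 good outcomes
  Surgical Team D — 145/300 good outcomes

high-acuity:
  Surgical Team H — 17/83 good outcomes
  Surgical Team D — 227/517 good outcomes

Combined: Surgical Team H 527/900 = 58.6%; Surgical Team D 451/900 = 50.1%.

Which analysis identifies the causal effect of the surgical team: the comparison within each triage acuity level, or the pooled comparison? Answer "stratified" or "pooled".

stratified

Nothing the surgical team does changes triage acuity; the imbalance is an allocation artefact. With triage acuity also predicting the outcome, the pooled figure is confounded, and the within-stratum comparison is the causal one.
Within each level — low-acuity: 77.9% vs 95.2%; mid-acuity: 35.7% vs 48.3%; high-acuity: 20.5% vs 43.9% — Surgical Team D is higher every time.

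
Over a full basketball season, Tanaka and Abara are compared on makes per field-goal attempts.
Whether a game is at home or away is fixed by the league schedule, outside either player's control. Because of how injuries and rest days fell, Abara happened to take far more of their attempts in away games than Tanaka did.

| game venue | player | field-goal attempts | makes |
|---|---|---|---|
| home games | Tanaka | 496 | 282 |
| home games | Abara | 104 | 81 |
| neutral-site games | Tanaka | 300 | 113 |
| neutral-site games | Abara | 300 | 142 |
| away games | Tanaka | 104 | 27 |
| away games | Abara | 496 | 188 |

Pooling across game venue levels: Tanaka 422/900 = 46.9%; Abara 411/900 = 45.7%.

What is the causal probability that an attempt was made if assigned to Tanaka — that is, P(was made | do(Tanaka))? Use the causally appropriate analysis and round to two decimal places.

0.40

Game venue differs across players for reasons unrelated to any effect of the player itself, and it separately predicts the outcome — a classic confounder. We must compare within game venue levels.
Standardising Tanaka to the population game venue mix: 0.333·282/496 + 0.333·113/300 + 0.333·27/104 = 0.402.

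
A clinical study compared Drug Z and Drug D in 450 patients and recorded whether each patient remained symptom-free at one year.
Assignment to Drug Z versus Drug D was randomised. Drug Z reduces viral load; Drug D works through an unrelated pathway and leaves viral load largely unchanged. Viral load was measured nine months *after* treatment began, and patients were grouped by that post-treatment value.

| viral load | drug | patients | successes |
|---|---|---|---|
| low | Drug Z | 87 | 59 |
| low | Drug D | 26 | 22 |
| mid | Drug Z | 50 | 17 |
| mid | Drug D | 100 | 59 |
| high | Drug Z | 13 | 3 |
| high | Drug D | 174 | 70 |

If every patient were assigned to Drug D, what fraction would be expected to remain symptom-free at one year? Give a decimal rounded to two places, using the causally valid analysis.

0.50

The stratified and pooled comparisons disagree (Drug D wins within each viral load; Drug Z wins overall), so the answer turns on the causal role of viral load.
Viral load lies on the pathway drug → viral load → outcome, so adjusting for it blocks the indirect effect. For the total causal effect of drug, use the unadjusted pooled rates.
So P(outcome | do(Drug D)) is just the pooled rate for Drug D: 151/300 = 0.503.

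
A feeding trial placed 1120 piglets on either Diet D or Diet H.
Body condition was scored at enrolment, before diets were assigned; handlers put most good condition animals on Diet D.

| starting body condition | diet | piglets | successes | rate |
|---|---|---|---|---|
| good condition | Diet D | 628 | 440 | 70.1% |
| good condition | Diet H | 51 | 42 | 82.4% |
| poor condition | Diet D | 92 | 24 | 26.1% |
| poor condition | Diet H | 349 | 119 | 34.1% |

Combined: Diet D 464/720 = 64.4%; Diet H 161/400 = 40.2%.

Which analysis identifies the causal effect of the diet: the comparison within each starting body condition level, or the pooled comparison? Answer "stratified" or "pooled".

stratified

Starting body condition satisfies the back-door criterion: it is not a descendant of the diet, and it blocks the spurious path from diet to outcome. Adjusting for it (i.e., using the within-starting body condition rates) gives the causal effect.
Within each level — good condition: 70.1% vs 82.4%; poor condition: 26.1% vs 34.1% — Diet H is higher every time.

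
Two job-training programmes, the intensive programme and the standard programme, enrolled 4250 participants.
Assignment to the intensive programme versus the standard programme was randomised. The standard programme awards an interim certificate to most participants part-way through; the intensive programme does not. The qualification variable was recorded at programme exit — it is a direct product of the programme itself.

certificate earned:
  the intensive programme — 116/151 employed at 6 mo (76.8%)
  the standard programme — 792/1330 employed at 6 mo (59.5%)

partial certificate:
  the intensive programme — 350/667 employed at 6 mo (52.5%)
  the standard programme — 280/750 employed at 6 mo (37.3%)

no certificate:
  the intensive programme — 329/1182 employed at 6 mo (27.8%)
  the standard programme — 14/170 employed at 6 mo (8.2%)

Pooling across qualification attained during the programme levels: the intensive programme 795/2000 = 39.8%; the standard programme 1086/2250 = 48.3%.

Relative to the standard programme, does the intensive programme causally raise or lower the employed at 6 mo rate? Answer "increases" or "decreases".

decreases

Qualification attained during the programme is downstream of the programme. One should not condition on a consequence of treatment, so the overall rates are the right comparison.
Pooled: the intensive programme 39.8% vs the standard programme 48.3%; the standard programme is higher overall.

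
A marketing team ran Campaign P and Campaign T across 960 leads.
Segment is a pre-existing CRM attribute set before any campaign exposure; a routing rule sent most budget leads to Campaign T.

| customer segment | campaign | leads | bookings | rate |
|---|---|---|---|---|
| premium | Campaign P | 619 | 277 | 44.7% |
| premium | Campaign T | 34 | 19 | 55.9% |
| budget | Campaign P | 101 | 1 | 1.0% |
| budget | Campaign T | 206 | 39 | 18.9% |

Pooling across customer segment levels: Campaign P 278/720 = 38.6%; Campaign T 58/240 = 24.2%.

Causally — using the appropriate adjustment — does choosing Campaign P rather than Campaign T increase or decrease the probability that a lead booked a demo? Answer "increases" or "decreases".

decreases

Customer segment is set before the campaign has any effect — it is not caused by the campaign — and it independently drives the outcome. That makes it a confounder, so the causal comparison is within customer segment levels.
Within each level — premium: 44.7% vs 55.9%; budget: 1.0% vs 18.9% — Campaign T is higher every time.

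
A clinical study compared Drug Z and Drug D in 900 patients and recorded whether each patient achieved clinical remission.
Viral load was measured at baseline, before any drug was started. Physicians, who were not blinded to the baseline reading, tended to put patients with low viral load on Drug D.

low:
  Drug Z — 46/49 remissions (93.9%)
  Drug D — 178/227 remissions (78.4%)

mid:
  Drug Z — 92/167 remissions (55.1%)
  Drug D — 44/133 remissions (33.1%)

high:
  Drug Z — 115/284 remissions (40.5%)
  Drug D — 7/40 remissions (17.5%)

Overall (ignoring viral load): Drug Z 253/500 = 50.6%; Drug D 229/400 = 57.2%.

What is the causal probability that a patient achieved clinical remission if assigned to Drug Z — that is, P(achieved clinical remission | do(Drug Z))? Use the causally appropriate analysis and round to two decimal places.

0.62

The viral load-specific comparison favours Drug Z throughout, but the pooled figures favour Drug D. The question is whether to condition on viral load.
Viral load is set before the drug has any effect — it is not caused by the drug — and it independently drives the outcome. That makes it a confounder, so the causal comparison is within viral load levels.
Standardising Drug Z to the population viral load mix: 0.307·46/49 + 0.333·92/167 + 0.360·115/284 = 0.617.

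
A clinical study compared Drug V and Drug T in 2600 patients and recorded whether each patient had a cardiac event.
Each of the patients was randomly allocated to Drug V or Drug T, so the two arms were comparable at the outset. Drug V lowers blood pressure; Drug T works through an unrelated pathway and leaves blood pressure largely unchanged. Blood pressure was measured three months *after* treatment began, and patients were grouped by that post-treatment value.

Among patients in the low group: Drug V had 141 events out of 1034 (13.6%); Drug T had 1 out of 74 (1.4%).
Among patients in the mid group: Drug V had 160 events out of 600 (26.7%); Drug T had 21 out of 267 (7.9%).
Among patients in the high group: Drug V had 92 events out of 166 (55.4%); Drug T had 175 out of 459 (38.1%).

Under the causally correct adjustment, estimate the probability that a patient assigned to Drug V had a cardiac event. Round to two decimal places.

Blood pressure lies on the pathway drug → blood pressure → outcome, so adjusting for it blocks the indirect effect. For the total causal effect of drug, use the unadjusted pooled rates.
So P(outcome | do(Drug V)) is just the pooled rate for Drug V: 393/1800 = 0.218.

0.22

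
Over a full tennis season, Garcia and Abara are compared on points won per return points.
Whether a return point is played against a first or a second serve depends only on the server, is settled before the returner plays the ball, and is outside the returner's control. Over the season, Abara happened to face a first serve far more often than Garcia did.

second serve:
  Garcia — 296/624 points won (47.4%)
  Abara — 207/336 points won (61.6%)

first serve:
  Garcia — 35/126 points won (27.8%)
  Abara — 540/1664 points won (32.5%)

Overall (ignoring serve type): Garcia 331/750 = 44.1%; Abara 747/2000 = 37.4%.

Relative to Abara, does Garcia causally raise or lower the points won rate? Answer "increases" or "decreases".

decreases

The imbalance in serve type arose from how return points were allocated, not from anything the player did; and serve type independently affects the outcome. The pooled gap is confounded — condition on serve type.
Within each level — second serve: 47.4% vs 61.6%; first serve: 27.8% vs 32.5% — Abara is higher every time.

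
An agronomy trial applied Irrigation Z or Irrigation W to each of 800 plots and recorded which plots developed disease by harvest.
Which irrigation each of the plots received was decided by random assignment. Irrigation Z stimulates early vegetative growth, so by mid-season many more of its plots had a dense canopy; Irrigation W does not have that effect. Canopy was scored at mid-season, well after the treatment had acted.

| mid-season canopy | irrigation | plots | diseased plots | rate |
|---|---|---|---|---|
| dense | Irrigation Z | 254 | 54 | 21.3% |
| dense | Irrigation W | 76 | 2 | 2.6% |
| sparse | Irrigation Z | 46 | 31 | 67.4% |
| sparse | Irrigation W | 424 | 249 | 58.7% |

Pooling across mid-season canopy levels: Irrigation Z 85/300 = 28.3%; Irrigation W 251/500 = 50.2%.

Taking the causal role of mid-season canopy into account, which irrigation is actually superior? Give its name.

Irrigation Z

Mid-season canopy here is a post-treatment variable shaped by the irrigation; conditioning on it would introduce bias rather than remove it. The overall comparison is the causal one.
Pooled: Irrigation Z 28.3% vs Irrigation W 50.2%; Irrigation Z is lower overall.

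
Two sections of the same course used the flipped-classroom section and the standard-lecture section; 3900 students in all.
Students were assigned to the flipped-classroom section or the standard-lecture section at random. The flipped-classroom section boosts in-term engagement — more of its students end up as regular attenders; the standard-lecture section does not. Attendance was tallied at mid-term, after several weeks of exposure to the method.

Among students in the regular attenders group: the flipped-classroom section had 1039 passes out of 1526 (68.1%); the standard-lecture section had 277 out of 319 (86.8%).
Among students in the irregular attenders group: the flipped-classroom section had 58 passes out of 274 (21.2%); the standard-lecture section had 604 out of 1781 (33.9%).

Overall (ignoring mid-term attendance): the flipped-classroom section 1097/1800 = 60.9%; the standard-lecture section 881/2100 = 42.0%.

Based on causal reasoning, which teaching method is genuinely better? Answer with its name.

the flipped-classroom section

Mid-term attendance is recorded after the teaching method and is itself shifted by it — it sits on the causal path from teaching method to outcome. Conditioning on a mediator would strip out part of the effect we want; the pooled comparison gives the total causal effect.
Pooled: the flipped-classroom section 60.9% vs the standard-lecture section 42.0%; the flipped-classroom section is higher overall.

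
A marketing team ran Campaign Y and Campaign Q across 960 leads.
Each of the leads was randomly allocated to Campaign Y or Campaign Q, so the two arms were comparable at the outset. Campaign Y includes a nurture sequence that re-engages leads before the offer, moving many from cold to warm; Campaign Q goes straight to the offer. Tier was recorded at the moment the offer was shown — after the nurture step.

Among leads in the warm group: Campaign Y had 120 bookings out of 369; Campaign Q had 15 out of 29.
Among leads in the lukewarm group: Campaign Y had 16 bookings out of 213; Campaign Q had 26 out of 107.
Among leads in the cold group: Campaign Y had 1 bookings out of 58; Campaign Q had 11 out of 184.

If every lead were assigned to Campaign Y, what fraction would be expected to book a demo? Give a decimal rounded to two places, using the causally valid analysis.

Engagement tier is recorded after the campaign and is itself shifted by it — it sits on the causal path from campaign to outcome. Conditioning on a mediator would strip out part of the effect we want; the pooled comparison gives the total causal effect.
So P(outcome | do(Campaign Y)) is just the pooled rate for Campaign Y: 137/640 = 0.214.

0.21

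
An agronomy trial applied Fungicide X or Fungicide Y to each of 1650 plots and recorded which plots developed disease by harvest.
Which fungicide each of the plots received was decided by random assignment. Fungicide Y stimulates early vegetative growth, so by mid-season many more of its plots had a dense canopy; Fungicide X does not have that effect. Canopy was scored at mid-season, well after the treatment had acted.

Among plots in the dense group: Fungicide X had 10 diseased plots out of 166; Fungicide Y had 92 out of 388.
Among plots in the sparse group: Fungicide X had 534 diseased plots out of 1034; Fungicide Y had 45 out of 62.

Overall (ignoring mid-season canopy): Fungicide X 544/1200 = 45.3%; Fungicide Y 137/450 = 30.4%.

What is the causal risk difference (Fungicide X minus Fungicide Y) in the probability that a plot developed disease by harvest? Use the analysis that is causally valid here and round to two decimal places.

+0.15

Because the fungicide influences mid-season canopy, mid-season canopy is a post-treatment mediator, not a confounder. Stratifying on it would bias the estimate; the causal effect is the crude pooled difference.
The causal difference is the pooled difference: 0.453 − 0.304 = +0.149.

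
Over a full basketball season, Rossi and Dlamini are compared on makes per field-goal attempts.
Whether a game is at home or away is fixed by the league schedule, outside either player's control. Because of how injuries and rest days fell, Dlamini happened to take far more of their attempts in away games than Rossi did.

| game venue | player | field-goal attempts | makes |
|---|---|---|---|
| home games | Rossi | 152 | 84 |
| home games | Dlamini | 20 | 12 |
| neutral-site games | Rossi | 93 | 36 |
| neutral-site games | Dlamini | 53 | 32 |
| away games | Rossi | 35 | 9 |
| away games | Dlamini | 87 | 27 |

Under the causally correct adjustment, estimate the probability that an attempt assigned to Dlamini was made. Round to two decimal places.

The game venue-specific comparison favours Dlamini throughout, but the pooled figures favour Rossi. The question is whether to condition on game venue.
Game venue is set before the player has any effect — it is not caused by the player — and it independently drives the outcome. That makes it a confounder, so the causal comparison is within game venue levels.
Standardising Dlamini to the population game venue mix: 0.391·12/20 + 0.332·32/53 + 0.277·27/87 = 0.521.

0.52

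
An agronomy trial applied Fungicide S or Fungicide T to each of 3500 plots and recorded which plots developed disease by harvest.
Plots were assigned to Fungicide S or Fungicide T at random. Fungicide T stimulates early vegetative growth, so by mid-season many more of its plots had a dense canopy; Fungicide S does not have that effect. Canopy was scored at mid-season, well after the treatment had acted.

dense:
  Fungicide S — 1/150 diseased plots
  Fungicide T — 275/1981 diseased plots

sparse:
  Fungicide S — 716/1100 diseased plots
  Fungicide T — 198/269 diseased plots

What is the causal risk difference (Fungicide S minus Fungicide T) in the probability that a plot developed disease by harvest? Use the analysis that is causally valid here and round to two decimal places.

Fungicide S is lower inside every mid-season canopy stratum but Fungicide T is lower in aggregate. Whether to stratify depends on how mid-season canopy relates to the fungicide.
Mid-season canopy is recorded after the fungicide and is itself shifted by it — it sits on the causal path from fungicide to outcome. Conditioning on a mediator would strip out part of the effect we want; the pooled comparison gives the total causal effect.
The causal difference is the pooled difference: 0.574 − 0.210 = +0.363.

+0.36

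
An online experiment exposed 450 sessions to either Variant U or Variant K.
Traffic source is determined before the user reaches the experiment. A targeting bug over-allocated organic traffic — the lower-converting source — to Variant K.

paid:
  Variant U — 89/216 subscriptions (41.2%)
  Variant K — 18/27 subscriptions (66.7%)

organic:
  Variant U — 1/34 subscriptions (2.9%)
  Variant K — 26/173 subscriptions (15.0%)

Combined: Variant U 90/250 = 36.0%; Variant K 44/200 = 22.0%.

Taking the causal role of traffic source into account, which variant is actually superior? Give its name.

The stratified and pooled comparisons disagree (Variant K wins within each traffic source; Variant U wins overall), so the answer turns on the causal role of traffic source.
Nothing the variant does changes traffic source; the imbalance is an allocation artefact. With traffic source also predicting the outcome, the pooled figure is confounded, and the within-stratum comparison is the causal one.
Within each level — paid: 41.2% vs 66.7%; organic: 2.9% vs 15.0% — Variant K is higher every time.

Variant K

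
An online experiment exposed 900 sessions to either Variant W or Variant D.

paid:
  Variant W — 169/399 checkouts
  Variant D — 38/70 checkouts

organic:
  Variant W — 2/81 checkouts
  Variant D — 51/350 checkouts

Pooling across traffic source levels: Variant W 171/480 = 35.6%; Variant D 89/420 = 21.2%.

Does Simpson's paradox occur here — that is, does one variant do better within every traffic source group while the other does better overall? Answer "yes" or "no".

yes

Within each traffic source level (paid 42.4% vs 54.3%; organic 2.5% vs 14.6%), Variant D has the higher rate every time. Pooled: 35.6% vs 21.2% — Variant W has the higher rate overall. The two comparisons disagree.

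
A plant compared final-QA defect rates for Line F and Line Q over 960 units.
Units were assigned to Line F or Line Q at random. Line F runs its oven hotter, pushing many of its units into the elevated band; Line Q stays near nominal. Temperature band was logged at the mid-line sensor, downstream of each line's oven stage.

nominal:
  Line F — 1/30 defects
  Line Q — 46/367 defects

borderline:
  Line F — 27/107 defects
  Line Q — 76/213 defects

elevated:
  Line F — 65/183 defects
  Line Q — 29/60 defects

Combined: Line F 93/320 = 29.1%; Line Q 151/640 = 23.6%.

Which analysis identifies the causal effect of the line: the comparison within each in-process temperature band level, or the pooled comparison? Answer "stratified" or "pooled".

In-process temperature band is recorded after the line and is itself shifted by it — it sits on the causal path from line to outcome. Conditioning on a mediator would strip out part of the effect we want; the pooled comparison gives the total causal effect.
Pooled: Line F 29.1% vs Line Q 23.6%; Line Q is lower overall.

pooled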